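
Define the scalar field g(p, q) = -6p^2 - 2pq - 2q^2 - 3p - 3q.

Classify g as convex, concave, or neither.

concave

g is quadratic, so its Hessian is the constant matrix H = [[-12, -2], [-2, -4]].
det(H) = 44, tr(H) = -16.
det(H) > 0 and tr(H) < 0, so H is negative definite everywhere: concave.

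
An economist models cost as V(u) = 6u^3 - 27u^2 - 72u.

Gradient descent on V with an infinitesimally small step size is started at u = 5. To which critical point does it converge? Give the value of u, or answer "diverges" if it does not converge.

4

V'(u) = 18(u - 4)(u + 1), so V'(5) = 108.
Gradient descent moves in the -V' direction, i.e. u is decreasing.
The nearest critical point in that direction is u = 4, where V'' = 90 > 0 (a local minimum). The iterate converges there.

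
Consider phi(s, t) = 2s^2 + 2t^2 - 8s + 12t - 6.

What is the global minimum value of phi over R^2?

-32

phi(s,t) separates as P(s) + Q(t) − 6, so its minimum is min P + min Q − 6.
P'(s) = 4s - 8 vanishes at s ∈ {2}; Q'(t) = 4(t + 3) vanishes at t ∈ {-3}.
Local minima of P (where P''>0): P(2)=-8. Local minima of Q: Q(-3)=-18.
So the global minimum of phi is P(2) + Q(-3) − 6 = -8 − 18 − 6 = -32, attained at (2, -3).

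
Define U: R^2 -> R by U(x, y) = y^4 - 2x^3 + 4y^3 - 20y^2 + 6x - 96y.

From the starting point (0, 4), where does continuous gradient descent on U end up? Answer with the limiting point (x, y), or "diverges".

U is separable, so gradient descent decouples: x follows -∂U/∂x, y follows -∂U/∂y.
∂U/∂x = -6(x - 1)(x + 1); at x=0 this is 6, so x decreases.
∂U/∂y = 4(y - 3)(y + 2)(y + 4); at y=4 this is 192, so y decreases.
x converges to its nearest critical value -1 (a local min of the x-part); y converges to 3. The iterate converges to (-1, 3).

(-1, 3)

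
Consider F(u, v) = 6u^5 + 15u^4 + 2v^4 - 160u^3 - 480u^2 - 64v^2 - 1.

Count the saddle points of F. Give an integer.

6

F separates as a function of u plus a function of v, so ∇F=0 decouples.
∂F/∂u = 30u(u - 4)(u + 2)(u + 4) = 0 at u ∈ {-4, -2, 0, 4}; ∂F/∂v = 8v(v - 4)(v + 4) = 0 at v ∈ {-4, 0, 4}.
The Hessian is diagonal: diag(F_uu, F_vv). Second derivatives: F_uu(-4)=-1920, F_uu(-2)=720, F_uu(0)=-960, F_uu(4)=5760; F_vv(-4)=256, F_vv(0)=-128, F_vv(4)=256.
Saddle points occur where the two diagonal entries have opposite signs: (-4, -4), (-4, 4), (-2, 0), (0, -4), (0, 4), (4, 0). Count: 6.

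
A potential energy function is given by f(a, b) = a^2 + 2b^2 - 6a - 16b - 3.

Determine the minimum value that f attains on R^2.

-44

f(a,b) separates as P(a) + Q(b) − 3, so its minimum is min P + min Q − 3.
P'(a) = 2a - 6 vanishes at a ∈ {3}; Q'(b) = 4b - 16 vanishes at b ∈ {4}.
Local minima of P (where P''>0): P(3)=-9. Local minima of Q: Q(4)=-32.
So the global minimum of f is P(3) + Q(4) − 3 = -9 − 32 − 3 = -44, attained at (3, 4).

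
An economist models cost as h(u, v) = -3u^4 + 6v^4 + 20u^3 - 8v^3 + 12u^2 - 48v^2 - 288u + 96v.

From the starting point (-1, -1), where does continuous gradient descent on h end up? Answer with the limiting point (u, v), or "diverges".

h is separable, so gradient descent decouples: u follows -∂h/∂u, v follows -∂h/∂v.
∂h/∂u = -12(u - 4)(u - 3)(u + 2); at u=-1 this is -240, so u increases.
∂h/∂v = 24(v - 2)(v - 1)(v + 2); at v=-1 this is 144, so v decreases.
u converges to its nearest critical value 3 (a local min of the u-part); v converges to -2. The iterate converges to (3, -2).

(3, -2)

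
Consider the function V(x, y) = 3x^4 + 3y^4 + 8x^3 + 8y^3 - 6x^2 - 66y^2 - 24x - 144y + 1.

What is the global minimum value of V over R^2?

V(x,y) separates as P(x) + Q(y) + 1, so its minimum is min P + min Q + 1.
P'(x) = 12(x - 1)(x + 1)(x + 2) vanishes at x ∈ {-2, -1, 1}; Q'(y) = 12(y - 3)(y + 1)(y + 4) vanishes at y ∈ {-4, -1, 3}.
Local minima of P (where P''>0): P(-2)=8, P(1)=-19. Local minima of Q: Q(-4)=-224, Q(3)=-567.
So the global minimum of V is P(1) + Q(3) + 1 = -19 − 567 + 1 = -585, attained at (1, 3).

-585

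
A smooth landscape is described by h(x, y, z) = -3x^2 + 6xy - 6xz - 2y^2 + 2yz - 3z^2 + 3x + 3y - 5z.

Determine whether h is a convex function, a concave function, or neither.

h is quadratic, so its Hessian is the constant matrix H = [[-6, 6, -6], [6, -4, 2], [-6, 2, -6]].
Leading principal minors: -6, -12, 96.
Neither pattern holds ⇒ H is indefinite ⇒ neither convex nor concave.

neither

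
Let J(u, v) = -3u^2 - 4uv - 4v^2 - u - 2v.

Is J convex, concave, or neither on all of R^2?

concave

J is quadratic, so its Hessian is the constant matrix H = [[-6, -4], [-4, -8]].
det(H) = 32, tr(H) = -14.
det(H) > 0 and tr(H) < 0, so H is negative definite everywhere: concave.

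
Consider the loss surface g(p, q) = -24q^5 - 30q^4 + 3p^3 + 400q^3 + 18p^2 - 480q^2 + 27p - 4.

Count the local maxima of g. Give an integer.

g separates as a function of p plus a function of q, so ∇g=0 decouples.
∂g/∂p = 9(p + 1)(p + 3) = 0 at p ∈ {-3, -1}; ∂g/∂q = -120q(q - 2)(q - 1)(q + 4) = 0 at q ∈ {-4, 0, 1, 2}.
The Hessian is diagonal: diag(g_pp, g_qq). Second derivatives: g_pp(-3)=-18, g_pp(-1)=18; g_qq(-4)=14400, g_qq(0)=-960, g_qq(1)=600, g_qq(2)=-1440.
Local maxima occur where both diagonal entries negative: (-3, 0), (-3, 2). Count: 2.

2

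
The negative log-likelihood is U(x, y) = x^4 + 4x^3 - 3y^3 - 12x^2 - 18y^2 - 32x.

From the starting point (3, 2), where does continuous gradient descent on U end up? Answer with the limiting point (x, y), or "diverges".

U is separable, so gradient descent decouples: x follows -∂U/∂x, y follows -∂U/∂y.
∂U/∂x = 4(x - 2)(x + 1)(x + 4); at x=3 this is 112, so x decreases.
∂U/∂y = -9y(y + 4); at y=2 this is -108, so y increases.
The y-coordinate has no critical point in that direction and runs off to infinity.

diverges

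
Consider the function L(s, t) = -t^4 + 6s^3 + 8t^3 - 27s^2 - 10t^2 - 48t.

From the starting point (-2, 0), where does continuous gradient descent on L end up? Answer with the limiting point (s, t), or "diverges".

diverges

L is separable, so gradient descent decouples: s follows -∂L/∂s, t follows -∂L/∂t.
∂L/∂s = 18s(s - 3); at s=-2 this is 180, so s decreases.
∂L/∂t = -4(t - 4)(t - 3)(t + 1); at t=0 this is -48, so t increases.
The s-coordinate has no critical point in that direction and runs off to infinity.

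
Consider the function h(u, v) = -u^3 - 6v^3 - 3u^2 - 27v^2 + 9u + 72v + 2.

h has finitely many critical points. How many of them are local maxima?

h separates as a function of u plus a function of v, so ∇h=0 decouples.
∂h/∂u = -3(u - 1)(u + 3) = 0 at u ∈ {-3, 1}; ∂h/∂v = -18(v - 1)(v + 4) = 0 at v ∈ {-4, 1}.
The Hessian is diagonal: diag(h_uu, h_vv). Second derivatives: h_uu(-3)=12, h_uu(1)=-12; h_vv(-4)=90, h_vv(1)=-90.
Local maxima occur where both diagonal entries negative: (1, 1). Count: 1.

1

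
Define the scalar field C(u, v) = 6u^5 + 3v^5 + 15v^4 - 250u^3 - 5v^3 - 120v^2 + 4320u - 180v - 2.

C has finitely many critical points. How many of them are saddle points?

C separates as a function of u plus a function of v, so ∇C=0 decouples.
∂C/∂u = 30(u - 4)(u - 3)(u + 3)(u + 4) = 0 at u ∈ {-4, -3, 3, 4}; ∂C/∂v = 15(v - 2)(v + 1)(v + 2)(v + 3) = 0 at v ∈ {-3, -2, -1, 2}.
The Hessian is diagonal: diag(C_uu, C_vv). Second derivatives: C_uu(-4)=-1680, C_uu(-3)=1260, C_uu(3)=-1260, C_uu(4)=1680; C_vv(-3)=-150, C_vv(-2)=60, C_vv(-1)=-90, C_vv(2)=900.
Saddle points occur where the two diagonal entries have opposite signs: (-4, -2), (-4, 2), (-3, -3), (-3, -1), (3, -2), (3, 2), (4, -3), (4, -1). Count: 8.

8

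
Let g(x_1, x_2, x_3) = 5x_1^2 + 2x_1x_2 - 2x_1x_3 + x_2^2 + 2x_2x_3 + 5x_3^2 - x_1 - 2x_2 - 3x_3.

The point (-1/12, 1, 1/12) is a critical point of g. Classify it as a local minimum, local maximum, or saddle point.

The Hessian is constant: H = [[10, 2, -2], [2, 2, 2], [-2, 2, 10]].
Leading principal minors: Δ₁ = 10, Δ₂ = 16, Δ₃ = 96.
All leading minors are positive, so H is positive definite: a local minimum.

local minimum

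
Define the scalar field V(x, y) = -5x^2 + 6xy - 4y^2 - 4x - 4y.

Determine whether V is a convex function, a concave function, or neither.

V is quadratic, so its Hessian is the constant matrix H = [[-10, 6], [6, -8]].
det(H) = 44, tr(H) = -18.
det(H) > 0 and tr(H) < 0, so H is negative definite everywhere: concave.

concave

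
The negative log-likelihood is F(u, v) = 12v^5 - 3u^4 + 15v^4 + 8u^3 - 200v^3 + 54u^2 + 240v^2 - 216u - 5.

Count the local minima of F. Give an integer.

F separates as a function of u plus a function of v, so ∇F=0 decouples.
∂F/∂u = -12(u - 3)(u - 2)(u + 3) = 0 at u ∈ {-3, 2, 3}; ∂F/∂v = 60v(v - 2)(v - 1)(v + 4) = 0 at v ∈ {-4, 0, 1, 2}.
The Hessian is diagonal: diag(F_uu, F_vv). Second derivatives: F_uu(-3)=-360, F_uu(2)=60, F_uu(3)=-72; F_vv(-4)=-7200, F_vv(0)=480, F_vv(1)=-300, F_vv(2)=720.
Local minima occur where both diagonal entries positive: (2, 0), (2, 2). Count: 2.

2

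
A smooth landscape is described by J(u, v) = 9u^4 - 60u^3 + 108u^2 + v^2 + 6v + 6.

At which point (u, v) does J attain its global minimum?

(0, -3)

J(u,v) separates as P(u) + Q(v) + 6, so its minimum is min P + min Q + 6.
P'(u) = 36u(u - 3)(u - 2) vanishes at u ∈ {0, 2, 3}; Q'(v) = 2v + 6 vanishes at v ∈ {-3}.
Local minima of P (where P''>0): P(0)=0, P(3)=81. Local minima of Q: Q(-3)=-9.
So the global minimum of J is P(0) + Q(-3) + 6 = 0 − 9 + 6 = -3, attained at (0, -3).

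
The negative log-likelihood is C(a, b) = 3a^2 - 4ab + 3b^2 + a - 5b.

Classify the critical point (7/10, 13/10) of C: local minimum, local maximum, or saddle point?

local minimum

The Hessian of C is constant: H = [[6, -4], [-4, 6]].
det(H) = 6·6 − (-4)² = 20.
det(H) > 0 and tr(H) = 12 > 0, so H is positive definite and the point is a local minimum.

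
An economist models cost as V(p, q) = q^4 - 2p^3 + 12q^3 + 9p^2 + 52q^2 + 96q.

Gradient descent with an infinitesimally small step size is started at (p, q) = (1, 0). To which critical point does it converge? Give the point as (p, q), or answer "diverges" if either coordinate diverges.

(0, -2)

V is separable, so gradient descent decouples: p follows -∂V/∂p, q follows -∂V/∂q.
∂V/∂p = -6p(p - 3); at p=1 this is 12, so p decreases.
∂V/∂q = 4(q + 2)(q + 3)(q + 4); at q=0 this is 96, so q decreases.
p converges to its nearest critical value 0 (a local min of the p-part); q converges to -2. The iterate converges to (0, -2).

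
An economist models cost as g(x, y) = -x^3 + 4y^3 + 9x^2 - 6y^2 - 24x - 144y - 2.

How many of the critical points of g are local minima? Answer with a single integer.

1

g separates as a function of x plus a function of y, so ∇g=0 decouples.
∂g/∂x = -3(x - 4)(x - 2) = 0 at x ∈ {2, 4}; ∂g/∂y = 12(y - 4)(y + 3) = 0 at y ∈ {-3, 4}.
The Hessian is diagonal: diag(g_xx, g_yy). Second derivatives: g_xx(2)=6, g_xx(4)=-6; g_yy(-3)=-84, g_yy(4)=84.
Local minima occur where both diagonal entries positive: (2, 4). Count: 1.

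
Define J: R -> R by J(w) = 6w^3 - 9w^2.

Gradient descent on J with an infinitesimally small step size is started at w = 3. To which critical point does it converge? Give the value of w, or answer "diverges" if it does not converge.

J'(w) = 18w(w - 1), so J'(3) = 108.
Gradient descent moves in the -J' direction, i.e. w is decreasing.
The nearest critical point in that direction is w = 1, where J'' = 18 > 0 (a local minimum). The iterate converges there.

1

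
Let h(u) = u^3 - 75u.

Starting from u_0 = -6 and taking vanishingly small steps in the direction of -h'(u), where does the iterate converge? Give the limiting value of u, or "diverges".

h'(u) = 3(u - 5)(u + 5), so h'(-6) = 33.
Gradient descent moves in the -h' direction, i.e. u is decreasing.
There is no critical point below u=-6, and h' keeps the same sign, so the iterate runs off to −∞.

diverges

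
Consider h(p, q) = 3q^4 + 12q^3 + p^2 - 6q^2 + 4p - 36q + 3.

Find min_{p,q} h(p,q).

h(p,q) separates as A(p) + B(q) + 3, so its minimum is min A + min B + 3.
A'(p) = 2p + 4 vanishes at p ∈ {-2}; B'(q) = 12(q - 1)(q + 1)(q + 3) vanishes at q ∈ {-3, -1, 1}.
Local minima of A (where A''>0): A(-2)=-4. Local minima of B: B(-3)=-27, B(1)=-27.
So the global minimum of h is A(-2) + B(-3) + 3 = -4 − 27 + 3 = -28, attained at (-2, -3).

-28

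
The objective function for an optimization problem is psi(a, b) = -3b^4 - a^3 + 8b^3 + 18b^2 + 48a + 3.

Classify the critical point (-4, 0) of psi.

local minimum

The mixed partial ∂²psi/∂a∂b is 0, so the Hessian at any point is diag(psi_aa, psi_bb) = diag(-6a, 12(-3b^2 + 4b + 3)).
At (-4, 0): H = diag(24, 36).
Both eigenvalues are positive, so H is positive definite: a local minimum.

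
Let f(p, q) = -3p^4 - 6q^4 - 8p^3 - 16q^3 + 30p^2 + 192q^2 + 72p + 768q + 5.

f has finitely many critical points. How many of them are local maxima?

4

f separates as a function of p plus a function of q, so ∇f=0 decouples.
∂f/∂p = -12(p - 2)(p + 1)(p + 3) = 0 at p ∈ {-3, -1, 2}; ∂f/∂q = -24(q - 4)(q + 2)(q + 4) = 0 at q ∈ {-4, -2, 4}.
The Hessian is diagonal: diag(f_pp, f_qq). Second derivatives: f_pp(-3)=-120, f_pp(-1)=72, f_pp(2)=-180; f_qq(-4)=-384, f_qq(-2)=288, f_qq(4)=-1152.
Local maxima occur where both diagonal entries negative: (-3, -4), (-3, 4), (2, -4), (2, 4). Count: 4.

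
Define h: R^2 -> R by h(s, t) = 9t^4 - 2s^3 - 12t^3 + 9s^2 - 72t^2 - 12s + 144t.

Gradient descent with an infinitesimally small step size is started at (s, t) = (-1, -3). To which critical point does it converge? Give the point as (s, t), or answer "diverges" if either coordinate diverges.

h is separable, so gradient descent decouples: s follows -∂h/∂s, t follows -∂h/∂t.
∂h/∂s = -6(s - 2)(s - 1); at s=-1 this is -36, so s increases.
∂h/∂t = 36(t - 2)(t - 1)(t + 2); at t=-3 this is -720, so t increases.
s converges to its nearest critical value 1 (a local min of the s-part); t converges to -2. The iterate converges to (1, -2).

(1, -2)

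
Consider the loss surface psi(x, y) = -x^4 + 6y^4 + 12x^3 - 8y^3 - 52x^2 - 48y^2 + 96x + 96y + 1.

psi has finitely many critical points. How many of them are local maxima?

2

psi separates as a function of x plus a function of y, so ∇psi=0 decouples.
∂psi/∂x = -4(x - 4)(x - 3)(x - 2) = 0 at x ∈ {2, 3, 4}; ∂psi/∂y = 24(y - 2)(y - 1)(y + 2) = 0 at y ∈ {-2, 1, 2}.
The Hessian is diagonal: diag(psi_xx, psi_yy). Second derivatives: psi_xx(2)=-8, psi_xx(3)=4, psi_xx(4)=-8; psi_yy(-2)=288, psi_yy(1)=-72, psi_yy(2)=96.
Local maxima occur where both diagonal entries negative: (2, 1), (4, 1). Count: 2.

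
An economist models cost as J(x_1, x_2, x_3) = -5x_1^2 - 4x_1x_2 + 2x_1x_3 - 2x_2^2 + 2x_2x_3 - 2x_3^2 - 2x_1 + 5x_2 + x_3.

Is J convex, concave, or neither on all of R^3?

concave

J is quadratic, so its Hessian is the constant matrix H = [[-10, -4, 2], [-4, -4, 2], [2, 2, -4]].
Leading principal minors: -10, 24, -72.
Signs alternate −, +, − ⇒ H ≺ 0 ⇒ concave.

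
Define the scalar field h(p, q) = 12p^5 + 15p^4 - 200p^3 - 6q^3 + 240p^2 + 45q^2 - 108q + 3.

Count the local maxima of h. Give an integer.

h separates as a function of p plus a function of q, so ∇h=0 decouples.
∂h/∂p = 60p(p - 2)(p - 1)(p + 4) = 0 at p ∈ {-4, 0, 1, 2}; ∂h/∂q = -18(q - 3)(q - 2) = 0 at q ∈ {2, 3}.
The Hessian is diagonal: diag(h_pp, h_qq). Second derivatives: h_pp(-4)=-7200, h_pp(0)=480, h_pp(1)=-300, h_pp(2)=720; h_qq(2)=18, h_qq(3)=-18.
Local maxima occur where both diagonal entries negative: (-4, 3), (1, 3). Count: 2.

2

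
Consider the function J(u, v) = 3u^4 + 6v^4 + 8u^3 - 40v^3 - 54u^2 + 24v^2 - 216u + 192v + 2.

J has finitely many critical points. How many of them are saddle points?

J separates as a function of u plus a function of v, so ∇J=0 decouples.
∂J/∂u = 12(u - 3)(u + 2)(u + 3) = 0 at u ∈ {-3, -2, 3}; ∂J/∂v = 24(v - 4)(v - 2)(v + 1) = 0 at v ∈ {-1, 2, 4}.
The Hessian is diagonal: diag(J_uu, J_vv). Second derivatives: J_uu(-3)=72, J_uu(-2)=-60, J_uu(3)=360; J_vv(-1)=360, J_vv(2)=-144, J_vv(4)=240.
Saddle points occur where the two diagonal entries have opposite signs: (-3, 2), (-2, -1), (-2, 4), (3, 2). Count: 4.

4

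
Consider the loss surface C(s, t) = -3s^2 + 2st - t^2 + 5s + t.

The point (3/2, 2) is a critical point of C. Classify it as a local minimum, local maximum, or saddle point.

The Hessian of C is constant: H = [[-6, 2], [2, -2]].
det(H) = (-6)·(-2) − 2² = 8.
det(H) > 0 and tr(H) = -8 < 0, so H is negative definite and the point is a local maximum.

local maximum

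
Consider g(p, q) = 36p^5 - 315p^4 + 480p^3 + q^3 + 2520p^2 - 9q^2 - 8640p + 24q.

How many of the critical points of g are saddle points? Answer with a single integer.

g separates as a function of p plus a function of q, so ∇g=0 decouples.
∂g/∂p = 180(p - 4)(p - 3)(p - 2)(p + 2) = 0 at p ∈ {-2, 2, 3, 4}; ∂g/∂q = 3(q - 4)(q - 2) = 0 at q ∈ {2, 4}.
The Hessian is diagonal: diag(g_pp, g_qq). Second derivatives: g_pp(-2)=-21600, g_pp(2)=1440, g_pp(3)=-900, g_pp(4)=2160; g_qq(2)=-6, g_qq(4)=6.
Saddle points occur where the two diagonal entries have opposite signs: (-2, 4), (2, 2), (3, 4), (4, 2). Count: 4.

4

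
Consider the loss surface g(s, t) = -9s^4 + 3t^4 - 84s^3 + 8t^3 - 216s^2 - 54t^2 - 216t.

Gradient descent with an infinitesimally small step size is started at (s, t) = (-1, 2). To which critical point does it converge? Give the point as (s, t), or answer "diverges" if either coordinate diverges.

(-3, 3)

g is separable, so gradient descent decouples: s follows -∂g/∂s, t follows -∂g/∂t.
∂g/∂s = -36s(s + 3)(s + 4); at s=-1 this is 216, so s decreases.
∂g/∂t = 12(t - 3)(t + 2)(t + 3); at t=2 this is -240, so t increases.
s converges to its nearest critical value -3 (a local min of the s-part); t converges to 3. The iterate converges to (-3, 3).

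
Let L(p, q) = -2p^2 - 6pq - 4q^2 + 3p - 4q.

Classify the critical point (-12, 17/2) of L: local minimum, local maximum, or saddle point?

saddle point

The Hessian of L is constant: H = [[-4, -6], [-6, -8]].
det(H) = (-4)·(-8) − (-6)² = -4.
Since det(H) < 0, H is indefinite and the critical point is a saddle point.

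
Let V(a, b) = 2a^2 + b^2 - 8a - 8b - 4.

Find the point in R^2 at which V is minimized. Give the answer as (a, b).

(2, 4)

V(a,b) separates as P(a) + Q(b) − 4, so its minimum is min P + min Q − 4.
P'(a) = 4a - 8 vanishes at a ∈ {2}; Q'(b) = 2b - 8 vanishes at b ∈ {4}.
Local minima of P (where P''>0): P(2)=-8. Local minima of Q: Q(4)=-16.
So the global minimum of V is P(2) + Q(4) − 4 = -8 − 16 − 4 = -28, attained at (2, 4).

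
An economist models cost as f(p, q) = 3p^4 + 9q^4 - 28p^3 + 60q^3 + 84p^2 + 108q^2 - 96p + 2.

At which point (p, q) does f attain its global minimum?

f(p,q) separates as A(p) + B(q) + 2, so its minimum is min A + min B + 2.
A'(p) = 12(p - 4)(p - 2)(p - 1) vanishes at p ∈ {1, 2, 4}; B'(q) = 36q(q + 2)(q + 3) vanishes at q ∈ {-3, -2, 0}.
Local minima of A (where A''>0): A(1)=-37, A(4)=-64. Local minima of B: B(-3)=81, B(0)=0.
So the global minimum of f is A(4) + B(0) + 2 = -64 + 0 + 2 = -62, attained at (4, 0).

(4, 0)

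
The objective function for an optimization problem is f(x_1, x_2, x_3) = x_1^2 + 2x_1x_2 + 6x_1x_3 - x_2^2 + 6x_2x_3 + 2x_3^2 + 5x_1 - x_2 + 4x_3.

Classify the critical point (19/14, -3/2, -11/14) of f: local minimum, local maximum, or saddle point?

The Hessian is constant: H = [[2, 2, 6], [2, -2, 6], [6, 6, 4]].
Leading principal minors: Δ₁ = 2, Δ₂ = -8, Δ₃ = 112.
The minors fit neither the all-positive nor the alternating-sign pattern, so H is indefinite: a saddle point.

saddle point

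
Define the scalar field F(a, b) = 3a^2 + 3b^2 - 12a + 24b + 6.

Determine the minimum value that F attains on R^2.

F(a,b) separates as P(a) + Q(b) + 6, so its minimum is min P + min Q + 6.
P'(a) = 6a - 12 vanishes at a ∈ {2}; Q'(b) = 6b + 24 vanishes at b ∈ {-4}.
Local minima of P (where P''>0): P(2)=-12. Local minima of Q: Q(-4)=-48.
So the global minimum of F is P(2) + Q(-4) + 6 = -12 − 48 + 6 = -54, attained at (2, -4).

-54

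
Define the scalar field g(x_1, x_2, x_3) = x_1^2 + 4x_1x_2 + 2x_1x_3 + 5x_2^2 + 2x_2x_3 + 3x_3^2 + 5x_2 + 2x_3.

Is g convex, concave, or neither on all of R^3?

convex

g is quadratic, so its Hessian is the constant matrix H = [[2, 4, 2], [4, 10, 2], [2, 2, 6]].
Leading principal minors: 2, 4, 8.
All positive ⇒ H ≻ 0 ⇒ convex.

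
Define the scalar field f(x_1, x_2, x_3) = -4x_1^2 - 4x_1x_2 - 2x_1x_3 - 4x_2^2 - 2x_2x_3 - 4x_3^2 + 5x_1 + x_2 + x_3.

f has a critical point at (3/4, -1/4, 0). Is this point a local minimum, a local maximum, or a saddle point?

local maximum

The Hessian is constant: H = [[-8, -4, -2], [-4, -8, -2], [-2, -2, -8]].
Leading principal minors: Δ₁ = -8, Δ₂ = 48, Δ₃ = -352.
The minors alternate sign starting negative (−, +, −), so H is negative definite: a local maximum.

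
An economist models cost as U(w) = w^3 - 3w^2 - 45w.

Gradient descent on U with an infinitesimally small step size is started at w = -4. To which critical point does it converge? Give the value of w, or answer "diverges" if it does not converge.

U'(w) = 3(w - 5)(w + 3), so U'(-4) = 27.
Gradient descent moves in the -U' direction, i.e. w is decreasing.
There is no critical point below w=-4, and U' keeps the same sign, so the iterate runs off to −∞.

diverges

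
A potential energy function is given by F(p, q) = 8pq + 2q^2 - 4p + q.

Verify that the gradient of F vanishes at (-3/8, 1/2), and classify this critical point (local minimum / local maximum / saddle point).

∇F = (8q - 4, 8p + 4q + 1); substituting (-3/8, 1/2) gives ∇F = (0, 0), so (-3/8, 1/2) is indeed a critical point.
The Hessian of F is constant: H = [[0, 8], [8, 4]].
det(H) = 0·4 − 8² = -64.
Since det(H) < 0, H is indefinite and the critical point is a saddle point.

saddle point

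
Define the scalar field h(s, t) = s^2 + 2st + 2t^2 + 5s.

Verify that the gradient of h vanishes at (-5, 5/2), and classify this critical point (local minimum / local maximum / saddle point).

local minimum

∇h = (2s + 2t + 5, 2s + 4t); substituting (-5, 5/2) gives ∇h = (0, 0), so (-5, 5/2) is indeed a critical point.
The Hessian of h is constant: H = [[2, 2], [2, 4]].
det(H) = 2·4 − 2² = 4.
det(H) > 0 and tr(H) = 6 > 0, so H is positive definite and the point is a local minimum.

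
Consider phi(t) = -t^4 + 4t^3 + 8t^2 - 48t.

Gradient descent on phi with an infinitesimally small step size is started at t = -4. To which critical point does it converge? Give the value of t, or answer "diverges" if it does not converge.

diverges

phi'(t) = -4(t - 3)(t - 2)(t + 2), so phi'(-4) = 336.
Gradient descent moves in the -phi' direction, i.e. t is decreasing.
There is no critical point below t=-4, and phi' keeps the same sign, so the iterate runs off to −∞.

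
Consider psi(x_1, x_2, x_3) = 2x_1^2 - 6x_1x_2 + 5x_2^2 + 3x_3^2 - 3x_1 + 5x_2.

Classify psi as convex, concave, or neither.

convex

psi is quadratic, so its Hessian is the constant matrix H = [[4, -6, 0], [-6, 10, 0], [0, 0, 6]].
Leading principal minors: 4, 4, 24.
All positive ⇒ H ≻ 0 ⇒ convex.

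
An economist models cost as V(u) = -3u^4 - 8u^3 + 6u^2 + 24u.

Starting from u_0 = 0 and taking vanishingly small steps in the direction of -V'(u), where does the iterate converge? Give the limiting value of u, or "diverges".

V'(u) = -12(u - 1)(u + 1)(u + 2), so V'(0) = 24.
Gradient descent moves in the -V' direction, i.e. u is decreasing.
The nearest critical point in that direction is u = -1, where V'' = 24 > 0 (a local minimum). The iterate converges there.

-1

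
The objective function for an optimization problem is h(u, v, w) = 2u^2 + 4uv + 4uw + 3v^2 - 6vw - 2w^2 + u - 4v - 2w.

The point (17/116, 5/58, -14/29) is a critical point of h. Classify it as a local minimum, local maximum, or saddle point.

The Hessian is constant: H = [[4, 4, 4], [4, 6, -6], [4, -6, -4]].
Leading principal minors: Δ₁ = 4, Δ₂ = 8, Δ₃ = -464.
The minors fit neither the all-positive nor the alternating-sign pattern, so H is indefinite: a saddle point.

saddle point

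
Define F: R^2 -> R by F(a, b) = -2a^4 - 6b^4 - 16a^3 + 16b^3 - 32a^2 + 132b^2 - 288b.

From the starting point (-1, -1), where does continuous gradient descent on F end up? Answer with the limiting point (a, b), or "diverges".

F is separable, so gradient descent decouples: a follows -∂F/∂a, b follows -∂F/∂b.
∂F/∂a = -8a(a + 2)(a + 4); at a=-1 this is 24, so a decreases.
∂F/∂b = -24(b - 4)(b - 1)(b + 3); at b=-1 this is -480, so b increases.
a converges to its nearest critical value -2 (a local min of the a-part); b converges to 1. The iterate converges to (-2, 1).

(-2, 1)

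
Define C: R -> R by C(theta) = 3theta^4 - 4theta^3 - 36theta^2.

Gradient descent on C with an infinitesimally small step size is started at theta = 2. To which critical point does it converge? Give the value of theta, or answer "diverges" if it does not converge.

C'(theta) = 12theta(theta - 3)(theta + 2), so C'(2) = -96.
Gradient descent moves in the -C' direction, i.e. theta is increasing.
The nearest critical point in that direction is theta = 3, where C'' = 180 > 0 (a local minimum). The iterate converges there.

3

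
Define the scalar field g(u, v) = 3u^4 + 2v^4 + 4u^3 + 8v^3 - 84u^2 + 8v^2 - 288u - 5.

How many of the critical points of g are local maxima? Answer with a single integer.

1

g separates as a function of u plus a function of v, so ∇g=0 decouples.
∂g/∂u = 12(u - 4)(u + 2)(u + 3) = 0 at u ∈ {-3, -2, 4}; ∂g/∂v = 8v(v + 1)(v + 2) = 0 at v ∈ {-2, -1, 0}.
The Hessian is diagonal: diag(g_uu, g_vv). Second derivatives: g_uu(-3)=84, g_uu(-2)=-72, g_uu(4)=504; g_vv(-2)=16, g_vv(-1)=-8, g_vv(0)=16.
Local maxima occur where both diagonal entries negative: (-2, -1). Count: 1.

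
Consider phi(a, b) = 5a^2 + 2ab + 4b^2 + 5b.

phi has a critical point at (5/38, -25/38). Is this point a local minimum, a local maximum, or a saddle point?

local minimum

The Hessian of phi is constant: H = [[10, 2], [2, 8]].
det(H) = 10·8 − 2² = 76.
det(H) > 0 and tr(H) = 18 > 0, so H is positive definite and the point is a local minimum.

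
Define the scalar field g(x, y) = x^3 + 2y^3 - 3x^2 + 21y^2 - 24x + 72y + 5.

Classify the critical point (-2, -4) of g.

The mixed partial ∂²g/∂x∂y is 0, so the Hessian at any point is diag(g_xx, g_yy) = diag(6(x - 1), 6(2y + 7)).
At (-2, -4): H = diag(-18, -6).
Both eigenvalues are negative, so H is negative definite: a local maximum.

local maximum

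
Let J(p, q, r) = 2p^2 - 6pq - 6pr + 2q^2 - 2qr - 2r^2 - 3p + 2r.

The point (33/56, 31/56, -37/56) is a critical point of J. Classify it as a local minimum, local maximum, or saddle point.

The Hessian is constant: H = [[4, -6, -6], [-6, 4, -2], [-6, -2, -4]].
Leading principal minors: Δ₁ = 4, Δ₂ = -20, Δ₃ = -224.
The minors fit neither the all-positive nor the alternating-sign pattern, so H is indefinite: a saddle point.

saddle point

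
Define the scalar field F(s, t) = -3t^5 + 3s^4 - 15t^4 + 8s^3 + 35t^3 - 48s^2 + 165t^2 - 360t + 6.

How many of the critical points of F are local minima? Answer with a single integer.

F separates as a function of s plus a function of t, so ∇F=0 decouples.
∂F/∂s = 12s(s - 2)(s + 4) = 0 at s ∈ {-4, 0, 2}; ∂F/∂t = -15(t - 2)(t - 1)(t + 3)(t + 4) = 0 at t ∈ {-4, -3, 1, 2}.
The Hessian is diagonal: diag(F_ss, F_tt). Second derivatives: F_ss(-4)=288, F_ss(0)=-96, F_ss(2)=144; F_tt(-4)=450, F_tt(-3)=-300, F_tt(1)=300, F_tt(2)=-450.
Local minima occur where both diagonal entries positive: (-4, -4), (-4, 1), (2, -4), (2, 1). Count: 4.

4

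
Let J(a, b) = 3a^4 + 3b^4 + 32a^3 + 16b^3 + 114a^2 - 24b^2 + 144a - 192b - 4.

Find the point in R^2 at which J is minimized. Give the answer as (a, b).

J(a,b) separates as P(a) + Q(b) − 4, so its minimum is min P + min Q − 4.
P'(a) = 12(a + 1)(a + 3)(a + 4) vanishes at a ∈ {-4, -3, -1}; Q'(b) = 12(b - 2)(b + 2)(b + 4) vanishes at b ∈ {-4, -2, 2}.
Local minima of P (where P''>0): P(-4)=-32, P(-1)=-59. Local minima of Q: Q(-4)=128, Q(2)=-304.
So the global minimum of J is P(-1) + Q(2) − 4 = -59 − 304 − 4 = -367, attained at (-1, 2).

(-1, 2)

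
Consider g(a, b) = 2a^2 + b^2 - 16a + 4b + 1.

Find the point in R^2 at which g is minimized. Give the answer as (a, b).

g(a,b) separates as P(a) + Q(b) + 1, so its minimum is min P + min Q + 1.
P'(a) = 4a - 16 vanishes at a ∈ {4}; Q'(b) = 2b + 4 vanishes at b ∈ {-2}.
Local minima of P (where P''>0): P(4)=-32. Local minima of Q: Q(-2)=-4.
So the global minimum of g is P(4) + Q(-2) + 1 = -32 − 4 + 1 = -35, attained at (4, -2).

(4, -2)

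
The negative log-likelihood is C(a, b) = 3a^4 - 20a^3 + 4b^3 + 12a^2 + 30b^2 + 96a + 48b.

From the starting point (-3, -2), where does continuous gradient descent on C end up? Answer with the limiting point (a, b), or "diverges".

(-1, -1)

C is separable, so gradient descent decouples: a follows -∂C/∂a, b follows -∂C/∂b.
∂C/∂a = 12(a - 4)(a - 2)(a + 1); at a=-3 this is -840, so a increases.
∂C/∂b = 12(b + 1)(b + 4); at b=-2 this is -24, so b increases.
a converges to its nearest critical value -1 (a local min of the a-part); b converges to -1. The iterate converges to (-1, -1).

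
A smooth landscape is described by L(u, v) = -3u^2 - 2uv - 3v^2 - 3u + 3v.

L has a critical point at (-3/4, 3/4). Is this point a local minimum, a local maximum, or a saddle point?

The Hessian of L is constant: H = [[-6, -2], [-2, -6]].
det(H) = (-6)·(-6) − (-2)² = 32.
det(H) > 0 and tr(H) = -12 < 0, so H is negative definite and the point is a local maximum.

local maximum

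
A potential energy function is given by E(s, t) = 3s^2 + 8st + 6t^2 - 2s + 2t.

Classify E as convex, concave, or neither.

convex

E is quadratic, so its Hessian is the constant matrix H = [[6, 8], [8, 12]].
det(H) = 8, tr(H) = 18.
det(H) > 0 and tr(H) > 0, so H is positive definite everywhere: convex.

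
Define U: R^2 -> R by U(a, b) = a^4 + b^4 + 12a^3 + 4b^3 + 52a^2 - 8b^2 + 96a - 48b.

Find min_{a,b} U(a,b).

U(a,b) separates as P(a) + Q(b), so its minimum is min P + min Q.
P'(a) = 4(a + 2)(a + 3)(a + 4) vanishes at a ∈ {-4, -3, -2}; Q'(b) = 4(b - 2)(b + 2)(b + 3) vanishes at b ∈ {-3, -2, 2}.
Local minima of P (where P''>0): P(-4)=-64, P(-2)=-64. Local minima of Q: Q(-3)=45, Q(2)=-80.
So the global minimum of U is P(-4) + Q(2) = -64 − 80 = -144, attained at (-4, 2).

-144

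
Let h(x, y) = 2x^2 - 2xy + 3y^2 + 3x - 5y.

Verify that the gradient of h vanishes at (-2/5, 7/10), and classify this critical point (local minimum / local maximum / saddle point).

local minimum

∇h = (4x - 2y + 3, -2x + 6y - 5); substituting (-2/5, 7/10) gives ∇h = (0, 0), so (-2/5, 7/10) is indeed a critical point.
The Hessian of h is constant: H = [[4, -2], [-2, 6]].
det(H) = 4·6 − (-2)² = 20.
det(H) > 0 and tr(H) = 10 > 0, so H is positive definite and the point is a local minimum.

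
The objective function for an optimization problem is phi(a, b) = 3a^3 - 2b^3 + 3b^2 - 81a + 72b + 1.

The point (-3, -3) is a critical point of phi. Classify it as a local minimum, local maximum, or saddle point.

saddle point

The mixed partial ∂²phi/∂a∂b is 0, so the Hessian at any point is diag(phi_aa, phi_bb) = diag(18a, 6(-2b + 1)).
At (-3, -3): H = diag(-54, 42).
The eigenvalues have opposite signs, so H is indefinite: a saddle point.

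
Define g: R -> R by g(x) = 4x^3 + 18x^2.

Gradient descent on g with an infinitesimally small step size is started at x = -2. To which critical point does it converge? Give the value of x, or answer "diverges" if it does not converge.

0

g'(x) = 12x(x + 3), so g'(-2) = -24.
Gradient descent moves in the -g' direction, i.e. x is increasing.
The nearest critical point in that direction is x = 0, where g'' = 36 > 0 (a local minimum). The iterate converges there.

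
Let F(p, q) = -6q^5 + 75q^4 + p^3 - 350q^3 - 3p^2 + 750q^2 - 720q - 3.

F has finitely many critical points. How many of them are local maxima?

F separates as a function of p plus a function of q, so ∇F=0 decouples.
∂F/∂p = 3p(p - 2) = 0 at p ∈ {0, 2}; ∂F/∂q = -30(q - 4)(q - 3)(q - 2)(q - 1) = 0 at q ∈ {1, 2, 3, 4}.
The Hessian is diagonal: diag(F_pp, F_qq). Second derivatives: F_pp(0)=-6, F_pp(2)=6; F_qq(1)=180, F_qq(2)=-60, F_qq(3)=60, F_qq(4)=-180.
Local maxima occur where both diagonal entries negative: (0, 2), (0, 4). Count: 2.

2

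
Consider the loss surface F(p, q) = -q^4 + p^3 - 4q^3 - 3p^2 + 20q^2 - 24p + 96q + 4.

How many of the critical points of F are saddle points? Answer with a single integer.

F separates as a function of p plus a function of q, so ∇F=0 decouples.
∂F/∂p = 3(p - 4)(p + 2) = 0 at p ∈ {-2, 4}; ∂F/∂q = -4(q - 3)(q + 2)(q + 4) = 0 at q ∈ {-4, -2, 3}.
The Hessian is diagonal: diag(F_pp, F_qq). Second derivatives: F_pp(-2)=-18, F_pp(4)=18; F_qq(-4)=-56, F_qq(-2)=40, F_qq(3)=-140.
Saddle points occur where the two diagonal entries have opposite signs: (-2, -2), (4, -4), (4, 3). Count: 3.

3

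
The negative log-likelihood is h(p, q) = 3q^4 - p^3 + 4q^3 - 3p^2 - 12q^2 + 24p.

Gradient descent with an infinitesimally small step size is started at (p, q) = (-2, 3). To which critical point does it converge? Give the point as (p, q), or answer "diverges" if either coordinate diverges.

(-4, 1)

h is separable, so gradient descent decouples: p follows -∂h/∂p, q follows -∂h/∂q.
∂h/∂p = -3(p - 2)(p + 4); at p=-2 this is 24, so p decreases.
∂h/∂q = 12q(q - 1)(q + 2); at q=3 this is 360, so q decreases.
p converges to its nearest critical value -4 (a local min of the p-part); q converges to 1. The iterate converges to (-4, 1).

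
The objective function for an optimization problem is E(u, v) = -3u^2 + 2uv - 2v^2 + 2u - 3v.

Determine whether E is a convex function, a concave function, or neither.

E is quadratic, so its Hessian is the constant matrix H = [[-6, 2], [2, -4]].
det(H) = 20, tr(H) = -10.
det(H) > 0 and tr(H) < 0, so H is negative definite everywhere: concave.

concave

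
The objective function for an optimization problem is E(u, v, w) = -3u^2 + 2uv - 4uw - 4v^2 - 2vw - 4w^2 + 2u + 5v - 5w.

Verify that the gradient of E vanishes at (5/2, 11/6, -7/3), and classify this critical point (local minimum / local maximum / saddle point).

local maximum

∇E = (-6u + 2v - 4w + 2, 2u - 8v - 2w + 5, -4u - 2v - 8w - 5); substituting (5/2, 11/6, -7/3) gives ∇E = (0, 0, 0), so (5/2, 11/6, -7/3) is indeed a critical point.
The Hessian is constant: H = [[-6, 2, -4], [2, -8, -2], [-4, -2, -8]].
Leading principal minors: Δ₁ = -6, Δ₂ = 44, Δ₃ = -168.
The minors alternate sign starting negative (−, +, −), so H is negative definite: a local maximum.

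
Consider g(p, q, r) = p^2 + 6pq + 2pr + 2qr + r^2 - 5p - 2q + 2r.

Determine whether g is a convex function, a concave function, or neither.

neither

g is quadratic, so its Hessian is the constant matrix H = [[2, 6, 2], [6, 0, 2], [2, 2, 2]].
Leading principal minors: 2, -36, -32.
Neither pattern holds ⇒ H is indefinite ⇒ neither convex nor concave.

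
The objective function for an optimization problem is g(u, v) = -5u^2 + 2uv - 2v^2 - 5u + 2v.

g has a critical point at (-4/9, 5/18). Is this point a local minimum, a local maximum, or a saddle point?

The Hessian of g is constant: H = [[-10, 2], [2, -4]].
det(H) = (-10)·(-4) − 2² = 36.
det(H) > 0 and tr(H) = -14 < 0, so H is negative definite and the point is a local maximum.

local maximum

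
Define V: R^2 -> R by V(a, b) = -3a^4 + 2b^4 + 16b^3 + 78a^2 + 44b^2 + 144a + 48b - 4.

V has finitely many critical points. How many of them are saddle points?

V separates as a function of a plus a function of b, so ∇V=0 decouples.
∂V/∂a = -12(a - 4)(a + 1)(a + 3) = 0 at a ∈ {-3, -1, 4}; ∂V/∂b = 8(b + 1)(b + 2)(b + 3) = 0 at b ∈ {-3, -2, -1}.
The Hessian is diagonal: diag(V_aa, V_bb). Second derivatives: V_aa(-3)=-168, V_aa(-1)=120, V_aa(4)=-420; V_bb(-3)=16, V_bb(-2)=-8, V_bb(-1)=16.
Saddle points occur where the two diagonal entries have opposite signs: (-3, -3), (-3, -1), (-1, -2), (4, -3), (4, -1). Count: 5.

5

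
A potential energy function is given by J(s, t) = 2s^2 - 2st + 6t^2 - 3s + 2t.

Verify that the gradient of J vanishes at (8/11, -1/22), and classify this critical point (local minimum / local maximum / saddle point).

local minimum

∇J = (4s - 2t - 3, -2s + 12t + 2); substituting (8/11, -1/22) gives ∇J = (0, 0), so (8/11, -1/22) is indeed a critical point.
The Hessian of J is constant: H = [[4, -2], [-2, 12]].
det(H) = 4·12 − (-2)² = 44.
det(H) > 0 and tr(H) = 16 > 0, so H is positive definite and the point is a local minimum.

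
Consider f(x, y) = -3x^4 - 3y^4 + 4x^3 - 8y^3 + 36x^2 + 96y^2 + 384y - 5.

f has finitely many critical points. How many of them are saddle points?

f separates as a function of x plus a function of y, so ∇f=0 decouples.
∂f/∂x = -12x(x - 3)(x + 2) = 0 at x ∈ {-2, 0, 3}; ∂f/∂y = -12(y - 4)(y + 2)(y + 4) = 0 at y ∈ {-4, -2, 4}.
The Hessian is diagonal: diag(f_xx, f_yy). Second derivatives: f_xx(-2)=-120, f_xx(0)=72, f_xx(3)=-180; f_yy(-4)=-192, f_yy(-2)=144, f_yy(4)=-576.
Saddle points occur where the two diagonal entries have opposite signs: (-2, -2), (0, -4), (0, 4), (3, -2). Count: 4.

4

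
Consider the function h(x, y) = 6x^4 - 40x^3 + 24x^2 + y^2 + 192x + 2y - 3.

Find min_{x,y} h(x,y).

h(x,y) separates as P(x) + Q(y) − 3, so its minimum is min P + min Q − 3.
P'(x) = 24(x - 4)(x - 2)(x + 1) vanishes at x ∈ {-1, 2, 4}; Q'(y) = 2y + 2 vanishes at y ∈ {-1}.
Local minima of P (where P''>0): P(-1)=-122, P(4)=128. Local minima of Q: Q(-1)=-1.
So the global minimum of h is P(-1) + Q(-1) − 3 = -122 − 1 − 3 = -126, attained at (-1, -1).

-126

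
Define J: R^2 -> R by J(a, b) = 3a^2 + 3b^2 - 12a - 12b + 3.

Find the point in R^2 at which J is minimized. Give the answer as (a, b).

(2, 2)

J(a,b) separates as P(a) + Q(b) + 3, so its minimum is min P + min Q + 3.
P'(a) = 6a - 12 vanishes at a ∈ {2}; Q'(b) = 6b - 12 vanishes at b ∈ {2}.
Local minima of P (where P''>0): P(2)=-12. Local minima of Q: Q(2)=-12.
So the global minimum of J is P(2) + Q(2) + 3 = -12 − 12 + 3 = -21, attained at (2, 2).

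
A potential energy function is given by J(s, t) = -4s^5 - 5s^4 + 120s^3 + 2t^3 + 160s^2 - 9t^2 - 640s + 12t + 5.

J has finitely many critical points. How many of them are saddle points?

4

J separates as a function of s plus a function of t, so ∇J=0 decouples.
∂J/∂s = -20(s - 4)(s - 1)(s + 2)(s + 4) = 0 at s ∈ {-4, -2, 1, 4}; ∂J/∂t = 6(t - 2)(t - 1) = 0 at t ∈ {1, 2}.
The Hessian is diagonal: diag(J_ss, J_tt). Second derivatives: J_ss(-4)=1600, J_ss(-2)=-720, J_ss(1)=900, J_ss(4)=-2880; J_tt(1)=-6, J_tt(2)=6.
Saddle points occur where the two diagonal entries have opposite signs: (-4, 1), (-2, 2), (1, 1), (4, 2). Count: 4.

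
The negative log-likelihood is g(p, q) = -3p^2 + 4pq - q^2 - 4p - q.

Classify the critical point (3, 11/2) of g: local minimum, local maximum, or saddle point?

The Hessian of g is constant: H = [[-6, 4], [4, -2]].
det(H) = (-6)·(-2) − 4² = -4.
Since det(H) < 0, H is indefinite and the critical point is a saddle point.

saddle point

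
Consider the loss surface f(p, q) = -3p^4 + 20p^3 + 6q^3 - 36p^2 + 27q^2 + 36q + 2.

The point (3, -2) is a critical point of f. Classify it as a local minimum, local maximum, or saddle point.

local maximum

The mixed partial ∂²f/∂p∂q is 0, so the Hessian at any point is diag(f_pp, f_qq) = diag(12(-3p^2 + 10p - 6), 18(2q + 3)).
At (3, -2): H = diag(-36, -18).
Both eigenvalues are negative, so H is negative definite: a local maximum.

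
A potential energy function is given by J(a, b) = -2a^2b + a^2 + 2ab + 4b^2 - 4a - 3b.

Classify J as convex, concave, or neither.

neither

The term -2a^2b is cubic, so the Hessian is not constant.
∂²J/∂a² = -4b + 2, which takes both signs as b varies (negative for sufficiently large b). A diagonal entry of the Hessian changing sign means the Hessian is neither positive- nor negative-semidefinite on all of R^2.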